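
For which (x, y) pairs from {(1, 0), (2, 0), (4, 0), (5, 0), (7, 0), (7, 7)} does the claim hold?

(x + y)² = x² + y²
Testing each pair:
(1, 0): LHS = 1, RHS = 1 → holds
(2, 0): LHS = 4, RHS = 4 → holds
(4, 0): LHS = 16, RHS = 16 → holds
(5, 0): LHS = 25, RHS = 25 → holds
(7, 0): LHS = 49, RHS = 49 → holds
(7, 7): LHS = 196, RHS = 98 → fails

5 of 6 pairs satisfy the claim.

Answer: (1, 0), (2, 0), (4, 0), (5, 0), (7, 0)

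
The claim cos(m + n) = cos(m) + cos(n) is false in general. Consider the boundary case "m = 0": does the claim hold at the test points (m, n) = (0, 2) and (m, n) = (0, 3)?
At (0, 2): LHS = cos(2) ≈ -0.4161 ≠ RHS = cos(2) + 1 ≈ 0.5839
At (0, 3): LHS = cos(3) ≈ -0.99 ≠ RHS = cos(3) + 1 ≈ 0.01001

Answer: No, fails at both test points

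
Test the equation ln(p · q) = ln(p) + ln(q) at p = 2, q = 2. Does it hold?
Holds

Substituting p = 2, q = 2:

LHS = ln(2 · 2) = ln(4) ≈ 1.386
RHS = ln(2) + ln(2) = 2·ln(2) ≈ 1.386

LHS = RHS, so the equation holds at this point.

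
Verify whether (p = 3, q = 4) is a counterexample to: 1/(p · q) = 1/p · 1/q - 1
Substituting p = 3, q = 4:
LHS = 1/(3 · 4) = 1/12
RHS = 1/3 · 1/4 - 1 = -11/12

Since LHS ≠ RHS, this pair disproves the claim.

Answer: Yes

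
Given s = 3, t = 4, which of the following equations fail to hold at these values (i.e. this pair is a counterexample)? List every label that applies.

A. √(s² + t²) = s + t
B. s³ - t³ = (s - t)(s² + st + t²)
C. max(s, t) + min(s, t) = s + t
Evaluating each claim at the given values:
A. LHS = 5, RHS = 7 → fails here (LHS ≠ RHS)
B. LHS = -37, RHS = -37 → holds here (LHS = RHS)
C. LHS = 7, RHS = 7 → holds here (LHS = RHS)

Answer: A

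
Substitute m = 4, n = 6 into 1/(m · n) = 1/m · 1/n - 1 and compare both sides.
LHS = 1/(4 · 6) = 1/24
RHS = 1/4 · 1/6 - 1 = -23/24

LHS ≠ RHS, so the equation does not hold here.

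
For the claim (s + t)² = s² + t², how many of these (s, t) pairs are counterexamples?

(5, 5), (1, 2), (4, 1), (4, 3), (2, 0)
Testing each pair:
(5, 5): LHS = 100, RHS = 50 → counterexample
(1, 2): LHS = 9, RHS = 5 → counterexample
(4, 1): LHS = 25, RHS = 17 → counterexample
(4, 3): LHS = 49, RHS = 25 → counterexample
(2, 0): LHS = 4, RHS = 4 → satisfies claim

That makes 4 counterexamples.

Answer: 4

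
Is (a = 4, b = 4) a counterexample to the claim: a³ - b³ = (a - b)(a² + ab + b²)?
No

Substituting a = 4, b = 4:
LHS = 4³ - 4³ = 0
RHS = (4 - 4)(4² + 4·4 + 4²) = 0

The sides agree, so this pair does not disprove the claim.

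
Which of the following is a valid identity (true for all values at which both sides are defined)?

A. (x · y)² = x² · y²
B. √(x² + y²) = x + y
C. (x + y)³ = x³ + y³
A

A: holds — e.g. at (1, 3), both sides equal 9.
B: fails at (2, 5) — LHS = √(29) ≈ 5.385, RHS = 7.
C: fails at (2, 7) — LHS = 729, RHS = 351.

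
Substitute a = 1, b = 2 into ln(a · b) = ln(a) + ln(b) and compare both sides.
LHS = ln(1 · 2) = ln(2) ≈ 0.6931
RHS = ln(1) + ln(2) = ln(2) ≈ 0.6931

LHS = RHS: the two sides agree.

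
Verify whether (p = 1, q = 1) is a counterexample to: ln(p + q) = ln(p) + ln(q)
Yes

Substituting p = 1, q = 1:
LHS = ln(1 + 1) = ln(2) ≈ 0.6931
RHS = ln(1) + ln(1) = 0

Since LHS ≠ RHS, this pair disproves the claim.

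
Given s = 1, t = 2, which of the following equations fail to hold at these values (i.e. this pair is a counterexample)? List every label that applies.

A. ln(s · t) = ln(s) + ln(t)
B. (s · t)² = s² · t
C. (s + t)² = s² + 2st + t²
Evaluating each claim at the given values:
A. LHS = ln(2) ≈ 0.6931, RHS = ln(2) ≈ 0.6931 → holds here (LHS = RHS)
B. LHS = 4, RHS = 2 → fails here (LHS ≠ RHS)
C. LHS = 9, RHS = 9 → holds here (LHS = RHS)

Answer: B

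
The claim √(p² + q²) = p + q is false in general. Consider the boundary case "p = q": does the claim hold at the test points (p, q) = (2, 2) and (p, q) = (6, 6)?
No, fails at both test points

At (2, 2): LHS = 2·√(2) ≈ 2.828 ≠ RHS = 4
At (6, 6): LHS = 6·√(2) ≈ 8.485 ≠ RHS = 12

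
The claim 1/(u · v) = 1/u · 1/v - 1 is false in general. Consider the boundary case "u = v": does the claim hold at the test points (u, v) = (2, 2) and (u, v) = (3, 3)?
At (2, 2): LHS = 1/4 ≠ RHS = -3/4
At (3, 3): LHS = 1/9 ≠ RHS = -8/9

Answer: No, fails at both test points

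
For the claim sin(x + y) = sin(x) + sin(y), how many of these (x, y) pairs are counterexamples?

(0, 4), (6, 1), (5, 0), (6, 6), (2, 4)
Testing each pair:
(0, 4): LHS = sin(4) ≈ -0.7568, RHS = sin(4) ≈ -0.7568 → satisfies claim
(6, 1): LHS = sin(7) ≈ 0.657, RHS = sin(6) + sin(1) ≈ 0.5621 → counterexample
(5, 0): LHS = sin(5) ≈ -0.9589, RHS = sin(5) ≈ -0.9589 → satisfies claim
(6, 6): LHS = sin(12) ≈ -0.5366, RHS = 2·sin(6) ≈ -0.5588 → counterexample
(2, 4): LHS = sin(6) ≈ -0.2794, RHS = sin(4) + sin(2) ≈ 0.1525 → counterexample

That makes 3 counterexamples.

Answer: 3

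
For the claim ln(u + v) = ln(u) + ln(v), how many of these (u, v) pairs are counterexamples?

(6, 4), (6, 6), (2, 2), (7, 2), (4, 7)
Testing each pair:
(6, 4): LHS = ln(10) ≈ 2.303, RHS = ln(4) + ln(6) ≈ 3.178 → counterexample
(6, 6): LHS = ln(12) ≈ 2.485, RHS = 2·ln(6) ≈ 3.584 → counterexample
(2, 2): LHS = ln(4) ≈ 1.386, RHS = 2·ln(2) ≈ 1.386 → satisfies claim
(7, 2): LHS = ln(9) ≈ 2.197, RHS = ln(2) + ln(7) ≈ 2.639 → counterexample
(4, 7): LHS = ln(11) ≈ 2.398, RHS = ln(4) + ln(7) ≈ 3.332 → counterexample

That makes 4 counterexamples.

Answer: 4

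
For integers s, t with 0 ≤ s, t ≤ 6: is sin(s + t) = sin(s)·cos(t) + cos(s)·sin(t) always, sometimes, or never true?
Always true

The identity holds for every pair in the range. For instance at (s, t) = (3, 0): both sides equal sin(3) ≈ 0.1411.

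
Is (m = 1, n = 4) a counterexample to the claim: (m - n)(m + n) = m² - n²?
No

Substituting m = 1, n = 4:
LHS = (1 - 4)(1 + 4) = -15
RHS = 1² - 4² = -15

The sides agree, so this pair does not disprove the claim.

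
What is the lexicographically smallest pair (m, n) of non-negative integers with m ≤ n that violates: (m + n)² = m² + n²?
Substituting (1, 1) into the claim:
LHS = (1 + 1)² = 4
RHS = 1² + 1² = 2

Since LHS ≠ RHS, this pair disproves the claim, and no lexicographically smaller pair (m ≤ n, non-negative integers) does.

For instance (4, 5) is also a counterexample (LHS = 81, RHS = 41), but it's lexicographically larger.

Answer: (m, n) = (1, 1)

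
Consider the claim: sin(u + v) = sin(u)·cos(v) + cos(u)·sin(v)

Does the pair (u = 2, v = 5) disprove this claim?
No

Substituting u = 2, v = 5:
LHS = sin(2 + 5) = sin(7) ≈ 0.657
RHS = sin(2)·cos(5) + cos(2)·sin(5) = sin(2)·cos(5) + sin(5)·cos(2) ≈ 0.657

The sides agree, so this pair does not disprove the claim.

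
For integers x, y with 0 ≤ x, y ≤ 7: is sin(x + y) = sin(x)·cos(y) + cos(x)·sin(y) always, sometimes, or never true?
The identity holds for every pair in the range. For instance at (x, y) = (7, 1): both sides equal sin(8) ≈ 0.9894.

Answer: Always true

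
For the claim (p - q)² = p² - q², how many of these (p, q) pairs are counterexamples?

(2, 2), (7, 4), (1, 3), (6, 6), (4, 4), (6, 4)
3

Testing each pair:
(2, 2): LHS = 0, RHS = 0 → satisfies claim
(7, 4): LHS = 9, RHS = 33 → counterexample
(1, 3): LHS = 4, RHS = -8 → counterexample
(6, 6): LHS = 0, RHS = 0 → satisfies claim
(4, 4): LHS = 0, RHS = 0 → satisfies claim
(6, 4): LHS = 4, RHS = 20 → counterexample

That makes 3 counterexamples.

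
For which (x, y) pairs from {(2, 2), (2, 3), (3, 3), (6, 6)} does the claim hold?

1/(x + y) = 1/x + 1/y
None

Testing each pair:
(2, 2): LHS = 1/4, RHS = 1 → fails
(2, 3): LHS = 1/5, RHS = 5/6 → fails
(3, 3): LHS = 1/6, RHS = 2/3 → fails
(6, 6): LHS = 1/12, RHS = 1/3 → fails

No pair satisfies the claim.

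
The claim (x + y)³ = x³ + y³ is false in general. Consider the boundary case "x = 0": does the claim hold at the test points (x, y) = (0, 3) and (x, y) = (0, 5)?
At (0, 3): LHS = 27, RHS = 27 → equal
At (0, 5): LHS = 125, RHS = 125 → equal

So the claim does hold at both of these boundary points, even though it is not an identity.

Answer: Yes, holds at both test points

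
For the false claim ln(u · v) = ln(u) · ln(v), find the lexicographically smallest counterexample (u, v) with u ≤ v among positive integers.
(u, v) = (1, 2)

Substituting (1, 2) into the claim:
LHS = ln(1 · 2) = ln(2) ≈ 0.6931
RHS = ln(1) · ln(2) = 0

Since LHS ≠ RHS, this pair disproves the claim, and no lexicographically smaller pair (u ≤ v, positive integers) does.

For instance (1, 7) is also a counterexample (LHS = ln(7) ≈ 1.946, RHS = 0), but it's lexicographically larger.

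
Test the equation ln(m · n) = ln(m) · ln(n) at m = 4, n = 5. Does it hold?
Substituting m = 4, n = 5:

LHS = ln(4 · 5) = ln(20) ≈ 2.996
RHS = ln(4) · ln(5) ≈ 2.231

LHS ≠ RHS, so the equation does not hold at this point.

Answer: Fails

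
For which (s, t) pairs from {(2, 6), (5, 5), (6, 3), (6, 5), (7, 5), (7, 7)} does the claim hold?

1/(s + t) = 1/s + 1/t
Testing each pair:
(2, 6): LHS = 1/8, RHS = 2/3 → fails
(5, 5): LHS = 1/10, RHS = 2/5 → fails
(6, 3): LHS = 1/9, RHS = 1/2 → fails
(6, 5): LHS = 1/11, RHS = 11/30 → fails
(7, 5): LHS = 1/12, RHS = 12/35 → fails
(7, 7): LHS = 1/14, RHS = 2/7 → fails

No pair satisfies the claim.

Answer: None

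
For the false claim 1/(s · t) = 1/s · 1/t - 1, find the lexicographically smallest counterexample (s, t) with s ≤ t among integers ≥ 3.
Substituting (3, 3) into the claim:
LHS = 1/(3 · 3) = 1/9
RHS = 1/3 · 1/3 - 1 = -8/9

Since LHS ≠ RHS, this pair disproves the claim, and no lexicographically smaller pair (s ≤ t, integers ≥ 3) does.

For instance (5, 7) is also a counterexample (LHS = 1/35, RHS = -34/35), but it's lexicographically larger.

Answer: (s, t) = (3, 3)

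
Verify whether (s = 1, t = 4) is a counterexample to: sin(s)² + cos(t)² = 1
Yes

Substituting s = 1, t = 4:
LHS = sin(1)² + cos(4)² ≈ 1.135
RHS = 1

Since LHS ≠ RHS, this pair disproves the claim.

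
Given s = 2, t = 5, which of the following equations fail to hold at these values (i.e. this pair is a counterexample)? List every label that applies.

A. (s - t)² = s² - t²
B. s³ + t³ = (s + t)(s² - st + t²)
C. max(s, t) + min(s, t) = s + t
A

Evaluating each claim at the given values:
A. LHS = 9, RHS = -21 → fails here (LHS ≠ RHS)
B. LHS = 133, RHS = 133 → holds here (LHS = RHS)
C. LHS = 7, RHS = 7 → holds here (LHS = RHS)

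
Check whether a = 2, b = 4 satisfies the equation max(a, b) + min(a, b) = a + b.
Substituting a = 2, b = 4:

LHS = max(2, 4) + min(2, 4) = 6
RHS = 2 + 4 = 6

LHS = RHS, so the equation holds at this point.

Answer: Holds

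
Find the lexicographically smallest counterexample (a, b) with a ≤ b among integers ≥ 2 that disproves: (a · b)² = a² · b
(a, b) = (2, 2)

Substituting (2, 2) into the claim:
LHS = (2 · 2)² = 16
RHS = 2² · 2 = 8

Since LHS ≠ RHS, this pair disproves the claim, and no lexicographically smaller pair (a ≤ b, integers ≥ 2) does.

For instance (2, 8) is also a counterexample (LHS = 256, RHS = 32), but it's lexicographically larger.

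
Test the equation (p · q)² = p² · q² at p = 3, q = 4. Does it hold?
Substituting p = 3, q = 4:

LHS = (3 · 4)² = 144
RHS = 3² · 4² = 144

LHS = RHS, so the equation holds at this point.

Answer: Holds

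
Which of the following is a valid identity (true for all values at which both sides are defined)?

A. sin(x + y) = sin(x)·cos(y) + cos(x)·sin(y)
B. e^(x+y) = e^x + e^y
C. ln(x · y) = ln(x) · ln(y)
A: holds — e.g. at (2, 5), both sides equal sin(7) ≈ 0.657.
B: fails at (6, 7) — LHS = e^13 ≈ 442413.4, RHS = e^6 + e^7 ≈ 1500.
C: fails at (2, 3) — LHS = ln(6) ≈ 1.792, RHS = ln(2)·ln(3) ≈ 0.7615.

Answer: A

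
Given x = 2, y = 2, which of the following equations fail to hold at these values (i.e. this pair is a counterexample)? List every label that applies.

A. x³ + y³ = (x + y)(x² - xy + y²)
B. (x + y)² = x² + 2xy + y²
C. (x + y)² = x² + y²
C

Evaluating each claim at the given values:
A. LHS = 16, RHS = 16 → holds here (LHS = RHS)
B. LHS = 16, RHS = 16 → holds here (LHS = RHS)
C. LHS = 16, RHS = 8 → fails here (LHS ≠ RHS)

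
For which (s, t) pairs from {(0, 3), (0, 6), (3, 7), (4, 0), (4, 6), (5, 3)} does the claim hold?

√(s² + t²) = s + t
(0, 3), (0, 6), (4, 0)

Testing each pair:
(0, 3): LHS = 3, RHS = 3 → holds
(0, 6): LHS = 6, RHS = 6 → holds
(3, 7): LHS = √(58) ≈ 7.616, RHS = 10 → fails
(4, 0): LHS = 4, RHS = 4 → holds
(4, 6): LHS = 2·√(13) ≈ 7.211, RHS = 10 → fails
(5, 3): LHS = √(34) ≈ 5.831, RHS = 8 → fails

3 of 6 pairs satisfy the claim.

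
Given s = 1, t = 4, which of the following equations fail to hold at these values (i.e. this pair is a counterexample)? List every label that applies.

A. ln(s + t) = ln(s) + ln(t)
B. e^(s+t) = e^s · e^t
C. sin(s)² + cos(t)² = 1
Evaluating each claim at the given values:
A. LHS = ln(5) ≈ 1.609, RHS = ln(4) ≈ 1.386 → fails here (LHS ≠ RHS)
B. LHS = e^5 ≈ 148.4, RHS = e^5 ≈ 148.4 → holds here (LHS = RHS)
C. LHS = cos(4)² + sin(1)² ≈ 1.135, RHS = 1 → fails here (LHS ≠ RHS)

Answer: A, C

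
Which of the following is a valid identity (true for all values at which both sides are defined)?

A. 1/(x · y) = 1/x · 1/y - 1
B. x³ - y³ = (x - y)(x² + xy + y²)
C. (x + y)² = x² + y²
B

A: fails at (1, 1) — LHS = 1, RHS = 0.
B: holds — e.g. at (4, 4), both sides equal 0.
C: fails at (4, 4) — LHS = 64, RHS = 32.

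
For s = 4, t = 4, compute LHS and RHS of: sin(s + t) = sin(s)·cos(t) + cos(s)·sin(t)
LHS = sin(4 + 4) = sin(8) ≈ 0.9894
RHS = sin(4)·cos(4) + cos(4)·sin(4) = 2·sin(4)·cos(4) ≈ 0.9894

LHS = RHS: the two sides agree.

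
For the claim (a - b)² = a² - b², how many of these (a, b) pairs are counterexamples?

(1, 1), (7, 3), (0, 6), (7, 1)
3

Testing each pair:
(1, 1): LHS = 0, RHS = 0 → satisfies claim
(7, 3): LHS = 16, RHS = 40 → counterexample
(0, 6): LHS = 36, RHS = -36 → counterexample
(7, 1): LHS = 36, RHS = 48 → counterexample

That makes 3 counterexamples.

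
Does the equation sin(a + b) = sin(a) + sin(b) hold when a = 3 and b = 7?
Fails

Substituting a = 3, b = 7:

LHS = sin(3 + 7) = sin(10) ≈ -0.544
RHS = sin(3) + sin(7) ≈ 0.7981

LHS ≠ RHS, so the equation does not hold at this point.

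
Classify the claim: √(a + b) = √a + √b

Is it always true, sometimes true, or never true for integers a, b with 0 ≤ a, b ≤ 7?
It holds at (a, b) = (0, 6) (both sides equal √(6) ≈ 2.449), but fails at (a, b) = (3, 4) (LHS = √(7) ≈ 2.646, RHS = √(3) + 2 ≈ 3.732).

Answer: Sometimes true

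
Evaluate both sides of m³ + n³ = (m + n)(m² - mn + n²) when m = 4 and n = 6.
LHS = 4³ + 6³ = 280
RHS = (4 + 6)(4² - 4·6 + 6²) = 280

LHS = RHS: the two sides agree.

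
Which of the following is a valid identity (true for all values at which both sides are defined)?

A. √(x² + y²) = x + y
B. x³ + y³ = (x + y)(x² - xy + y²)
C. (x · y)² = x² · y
B

A: fails at (1, 5) — LHS = √(26) ≈ 5.099, RHS = 6.
B: holds — e.g. at (5, 8), both sides equal 637.
C: fails at (2, 7) — LHS = 196, RHS = 28.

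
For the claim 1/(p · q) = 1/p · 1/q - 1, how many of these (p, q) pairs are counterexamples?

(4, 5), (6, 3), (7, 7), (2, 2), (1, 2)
Testing each pair:
(4, 5): LHS = 1/20, RHS = -19/20 → counterexample
(6, 3): LHS = 1/18, RHS = -17/18 → counterexample
(7, 7): LHS = 1/49, RHS = -48/49 → counterexample
(2, 2): LHS = 1/4, RHS = -3/4 → counterexample
(1, 2): LHS = 1/2, RHS = -1/2 → counterexample

That makes 5 counterexamples.

Answer: 5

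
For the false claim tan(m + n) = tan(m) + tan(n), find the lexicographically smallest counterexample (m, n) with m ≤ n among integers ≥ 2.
Substituting (2, 2) into the claim:
LHS = tan(2 + 2) = tan(4) ≈ 1.158
RHS = tan(2) + tan(2) = 2·tan(2) ≈ -4.37

Since LHS ≠ RHS, this pair disproves the claim, and no lexicographically smaller pair (m ≤ n, integers ≥ 2) does.

For instance (3, 3) is also a counterexample (LHS = tan(6) ≈ -0.291, RHS = 2·tan(3) ≈ -0.2851), but it's lexicographically larger.

Answer: (m, n) = (2, 2)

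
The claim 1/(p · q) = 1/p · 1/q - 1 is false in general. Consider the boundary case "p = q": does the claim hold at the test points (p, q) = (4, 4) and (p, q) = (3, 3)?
At (4, 4): LHS = 1/16 ≠ RHS = -15/16
At (3, 3): LHS = 1/9 ≠ RHS = -8/9

Answer: No, fails at both test points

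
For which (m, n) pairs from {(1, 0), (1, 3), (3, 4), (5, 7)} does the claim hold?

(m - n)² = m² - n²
(1, 0)

Testing each pair:
(1, 0): LHS = 1, RHS = 1 → holds
(1, 3): LHS = 4, RHS = -8 → fails
(3, 4): LHS = 1, RHS = -7 → fails
(5, 7): LHS = 4, RHS = -24 → fails

1 of 4 pairs satisfies the claim.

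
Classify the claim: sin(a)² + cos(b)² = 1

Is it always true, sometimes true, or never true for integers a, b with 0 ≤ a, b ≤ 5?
Sometimes true

It holds at (a, b) = (2, 2) (both sides equal 1), but fails at (a, b) = (0, 1) (LHS = cos(1)² ≈ 0.2919, RHS = 1).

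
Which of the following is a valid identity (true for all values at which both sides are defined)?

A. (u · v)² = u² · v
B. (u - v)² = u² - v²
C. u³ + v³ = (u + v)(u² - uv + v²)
A: fails at (6, 7) — LHS = 1764, RHS = 252.
B: fails at (1, 2) — LHS = 1, RHS = -3.
C: holds — e.g. at (1, 3), both sides equal 28.

Answer: C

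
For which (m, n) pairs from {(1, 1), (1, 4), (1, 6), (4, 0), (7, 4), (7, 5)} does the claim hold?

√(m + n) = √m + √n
(4, 0)

Testing each pair:
(1, 1): LHS = √(2) ≈ 1.414, RHS = 2 → fails
(1, 4): LHS = √(5) ≈ 2.236, RHS = 3 → fails
(1, 6): LHS = √(7) ≈ 2.646, RHS = 1 + √(6) ≈ 3.449 → fails
(4, 0): LHS = 2, RHS = 2 → holds
(7, 4): LHS = √(11) ≈ 3.317, RHS = 2 + √(7) ≈ 4.646 → fails
(7, 5): LHS = 2·√(3) ≈ 3.464, RHS = √(5) + √(7) ≈ 4.882 → fails

1 of 6 pairs satisfies the claim.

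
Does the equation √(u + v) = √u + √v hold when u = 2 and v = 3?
Fails

Substituting u = 2, v = 3:

LHS = √(2 + 3) = √(5) ≈ 2.236
RHS = √2 + √3 = √(2) + √(3) ≈ 3.146

LHS ≠ RHS, so the equation does not hold at this point.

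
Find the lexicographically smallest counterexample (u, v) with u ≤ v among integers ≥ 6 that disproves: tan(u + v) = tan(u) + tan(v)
(u, v) = (6, 6)

Substituting (6, 6) into the claim:
LHS = tan(6 + 6) = tan(12) ≈ -0.6359
RHS = tan(6) + tan(6) = 2·tan(6) ≈ -0.582

Since LHS ≠ RHS, this pair disproves the claim, and no lexicographically smaller pair (u ≤ v, integers ≥ 6) does.

For instance (6, 7) is also a counterexample (LHS = tan(13) ≈ 0.463, RHS = tan(6) + tan(7) ≈ 0.5804), but it's lexicographically larger.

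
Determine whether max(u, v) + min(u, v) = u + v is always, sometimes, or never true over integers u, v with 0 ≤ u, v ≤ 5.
Always true

The identity holds for every pair in the range. For instance at (u, v) = (4, 3): both sides equal 7.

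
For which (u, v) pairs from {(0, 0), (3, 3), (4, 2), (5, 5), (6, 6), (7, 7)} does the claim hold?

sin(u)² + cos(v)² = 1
Testing each pair:
(0, 0): LHS = 1, RHS = 1 → holds
(3, 3): LHS = sin(3)² + cos(3)² = 1, RHS = 1 → holds
(4, 2): LHS = cos(2)² + sin(4)² ≈ 0.7459, RHS = 1 → fails
(5, 5): LHS = cos(5)² + sin(5)² = 1, RHS = 1 → holds
(6, 6): LHS = sin(6)² + cos(6)² = 1, RHS = 1 → holds
(7, 7): LHS = sin(7)² + cos(7)² = 1, RHS = 1 → holds

5 of 6 pairs satisfy the claim.

Answer: (0, 0), (3, 3), (5, 5), (6, 6), (7, 7)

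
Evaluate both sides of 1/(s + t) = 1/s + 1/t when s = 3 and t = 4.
LHS = 1/(3 + 4) = 1/7
RHS = 1/3 + 1/4 = 7/12

LHS ≠ RHS, so the equation does not hold here.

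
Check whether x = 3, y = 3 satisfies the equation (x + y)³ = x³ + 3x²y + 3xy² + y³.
Holds

Substituting x = 3, y = 3:

LHS = (3 + 3)³ = 216
RHS = 3³ + 3·3²·3 + 3·3·3² + 3³ = 216

LHS = RHS, so the equation holds at this point.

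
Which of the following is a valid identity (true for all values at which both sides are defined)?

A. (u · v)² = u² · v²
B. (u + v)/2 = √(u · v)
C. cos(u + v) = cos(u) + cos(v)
A: holds — e.g. at (1, 3), both sides equal 9.
B: fails at (2, 5) — LHS = 7/2, RHS = √(10) ≈ 3.162.
C: fails at (1, 4) — LHS = cos(5) ≈ 0.2837, RHS = cos(4) + cos(1) ≈ -0.1133.

Answer: A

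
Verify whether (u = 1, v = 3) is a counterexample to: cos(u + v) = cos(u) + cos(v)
Yes

Substituting u = 1, v = 3:
LHS = cos(1 + 3) = cos(4) ≈ -0.6536
RHS = cos(1) + cos(3) ≈ -0.4497

Since LHS ≠ RHS, this pair disproves the claim.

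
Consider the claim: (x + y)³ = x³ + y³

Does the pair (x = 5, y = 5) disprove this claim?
Yes

Substituting x = 5, y = 5:
LHS = (5 + 5)³ = 1000
RHS = 5³ + 5³ = 250

Since LHS ≠ RHS, this pair disproves the claim.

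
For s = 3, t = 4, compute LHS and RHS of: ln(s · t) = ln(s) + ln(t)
LHS = ln(3 · 4) = ln(12) ≈ 2.485
RHS = ln(3) + ln(4) ≈ 2.485

LHS = RHS: the two sides agree.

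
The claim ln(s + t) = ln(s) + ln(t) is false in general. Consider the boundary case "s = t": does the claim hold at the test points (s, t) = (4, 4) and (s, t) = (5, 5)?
At (4, 4): LHS = ln(8) ≈ 2.079 ≠ RHS = 2·ln(4) ≈ 2.773
At (5, 5): LHS = ln(10) ≈ 2.303 ≠ RHS = 2·ln(5) ≈ 3.219

Answer: No, fails at both test points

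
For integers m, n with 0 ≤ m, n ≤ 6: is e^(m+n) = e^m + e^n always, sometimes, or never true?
Never true

The claim fails for every pair in the range. For instance at (m, n) = (4, 5): LHS = e^9 ≈ 8103, RHS = e^4 + e^5 ≈ 203.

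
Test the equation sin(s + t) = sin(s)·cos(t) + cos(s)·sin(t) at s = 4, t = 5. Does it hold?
Substituting s = 4, t = 5:

LHS = sin(4 + 5) = sin(9) ≈ 0.4121
RHS = sin(4)·cos(5) + cos(4)·sin(5) = sin(4)·cos(5) + sin(5)·cos(4) ≈ 0.4121

LHS = RHS, so the equation holds at this point.

Answer: Holds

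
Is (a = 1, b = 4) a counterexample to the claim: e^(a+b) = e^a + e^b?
Substituting a = 1, b = 4:
LHS = e^(1+4) = e^5 ≈ 148.4
RHS = e^1 + e^4 = e + e^4 ≈ 57.32

Since LHS ≠ RHS, this pair disproves the claim.

Answer: Yes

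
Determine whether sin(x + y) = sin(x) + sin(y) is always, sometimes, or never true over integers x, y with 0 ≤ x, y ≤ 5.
Sometimes true

It holds at (x, y) = (0, 3) (both sides equal sin(3) ≈ 0.1411), but fails at (x, y) = (5, 5) (LHS = sin(10) ≈ -0.544, RHS = 2·sin(5) ≈ -1.918).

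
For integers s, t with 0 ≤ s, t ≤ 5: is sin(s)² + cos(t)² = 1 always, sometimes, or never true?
Sometimes true

It holds at (s, t) = (2, 2) (both sides equal 1), but fails at (s, t) = (4, 5) (LHS = cos(5)² + sin(4)² ≈ 0.6532, RHS = 1).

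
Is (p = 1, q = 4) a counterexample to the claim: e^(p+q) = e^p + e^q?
Yes

Substituting p = 1, q = 4:
LHS = e^(1+4) = e^5 ≈ 148.4
RHS = e^1 + e^4 = e + e^4 ≈ 57.32

Since LHS ≠ RHS, this pair disproves the claim.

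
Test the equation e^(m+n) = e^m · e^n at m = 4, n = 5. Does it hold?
Holds

Substituting m = 4, n = 5:

LHS = e^(4+5) = e^9 ≈ 8103
RHS = e^4 · e^5 = e^9 ≈ 8103

LHS = RHS, so the equation holds at this point.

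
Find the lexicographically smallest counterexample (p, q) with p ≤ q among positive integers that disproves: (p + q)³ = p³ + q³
Substituting (1, 1) into the claim:
LHS = (1 + 1)³ = 8
RHS = 1³ + 1³ = 2

Since LHS ≠ RHS, this pair disproves the claim, and no lexicographically smaller pair (p ≤ q, positive integers) does.

For instance (1, 5) is also a counterexample (LHS = 216, RHS = 126), but it's lexicographically larger.

Answer: (p, q) = (1, 1)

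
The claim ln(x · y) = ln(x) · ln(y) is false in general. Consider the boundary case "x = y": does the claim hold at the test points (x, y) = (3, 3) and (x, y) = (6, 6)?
No, fails at both test points

At (3, 3): LHS = ln(9) ≈ 2.197 ≠ RHS = ln(3)² ≈ 1.207
At (6, 6): LHS = ln(36) ≈ 3.584 ≠ RHS = ln(6)² ≈ 3.21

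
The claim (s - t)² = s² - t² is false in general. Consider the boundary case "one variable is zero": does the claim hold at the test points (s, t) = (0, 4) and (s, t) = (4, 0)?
Only at (4, 0)

At (0, 4): LHS = 16 ≠ RHS = -16
At (4, 0): LHS = 16, RHS = 16 → equal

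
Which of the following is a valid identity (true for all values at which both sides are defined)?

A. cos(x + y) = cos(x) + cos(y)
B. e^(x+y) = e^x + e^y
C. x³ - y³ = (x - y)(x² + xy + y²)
A: fails at (2, 5) — LHS = cos(7) ≈ 0.7539, RHS = cos(2) + cos(5) ≈ -0.1325.
B: fails at (4, 5) — LHS = e^9 ≈ 8103, RHS = e^4 + e^5 ≈ 203.
C: holds — e.g. at (2, 4), both sides equal -56.

Answer: C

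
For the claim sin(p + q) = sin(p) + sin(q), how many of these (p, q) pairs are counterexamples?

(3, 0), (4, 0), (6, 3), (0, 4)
1

Testing each pair:
(3, 0): LHS = sin(3) ≈ 0.1411, RHS = sin(3) ≈ 0.1411 → satisfies claim
(4, 0): LHS = sin(4) ≈ -0.7568, RHS = sin(4) ≈ -0.7568 → satisfies claim
(6, 3): LHS = sin(9) ≈ 0.4121, RHS = sin(6) + sin(3) ≈ -0.1383 → counterexample
(0, 4): LHS = sin(4) ≈ -0.7568, RHS = sin(4) ≈ -0.7568 → satisfies claim

That makes 1 counterexample.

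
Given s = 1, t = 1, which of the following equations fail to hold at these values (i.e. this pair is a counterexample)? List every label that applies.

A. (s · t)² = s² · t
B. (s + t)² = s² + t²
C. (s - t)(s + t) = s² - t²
Evaluating each claim at the given values:
A. LHS = 1, RHS = 1 → holds here (LHS = RHS)
B. LHS = 4, RHS = 2 → fails here (LHS ≠ RHS)
C. LHS = 0, RHS = 0 → holds here (LHS = RHS)

Answer: B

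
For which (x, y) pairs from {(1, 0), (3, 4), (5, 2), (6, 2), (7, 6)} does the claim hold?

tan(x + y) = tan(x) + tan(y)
Testing each pair:
(1, 0): LHS = tan(1) ≈ 1.557, RHS = tan(1) ≈ 1.557 → holds
(3, 4): LHS = tan(7) ≈ 0.8714, RHS = tan(3) + tan(4) ≈ 1.015 → fails
(5, 2): LHS = tan(7) ≈ 0.8714, RHS = tan(5) + tan(2) ≈ -5.566 → fails
(6, 2): LHS = tan(8) ≈ -6.8, RHS = tan(2) + tan(6) ≈ -2.476 → fails
(7, 6): LHS = tan(13) ≈ 0.463, RHS = tan(6) + tan(7) ≈ 0.5804 → fails

1 of 5 pairs satisfies the claim.

Answer: (1, 0)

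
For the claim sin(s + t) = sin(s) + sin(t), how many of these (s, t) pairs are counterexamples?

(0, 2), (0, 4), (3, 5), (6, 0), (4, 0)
Testing each pair:
(0, 2): LHS = sin(2) ≈ 0.9093, RHS = sin(2) ≈ 0.9093 → satisfies claim
(0, 4): LHS = sin(4) ≈ -0.7568, RHS = sin(4) ≈ -0.7568 → satisfies claim
(3, 5): LHS = sin(8) ≈ 0.9894, RHS = sin(5) + sin(3) ≈ -0.8178 → counterexample
(6, 0): LHS = sin(6) ≈ -0.2794, RHS = sin(6) ≈ -0.2794 → satisfies claim
(4, 0): LHS = sin(4) ≈ -0.7568, RHS = sin(4) ≈ -0.7568 → satisfies claim

That makes 1 counterexample.

Answer: 1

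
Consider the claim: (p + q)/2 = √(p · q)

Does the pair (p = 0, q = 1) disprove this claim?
Yes

Substituting p = 0, q = 1:
LHS = (0 + 1)/2 = 1/2
RHS = √(0 · 1) = 0

Since LHS ≠ RHS, this pair disproves the claim.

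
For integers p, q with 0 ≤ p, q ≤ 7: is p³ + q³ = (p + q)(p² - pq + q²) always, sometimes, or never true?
The identity holds for every pair in the range. For instance at (p, q) = (7, 0): both sides equal 343.

Answer: Always true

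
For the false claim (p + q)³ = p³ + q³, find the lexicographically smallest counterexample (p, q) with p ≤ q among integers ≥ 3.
(p, q) = (3, 3)

Substituting (3, 3) into the claim:
LHS = (3 + 3)³ = 216
RHS = 3³ + 3³ = 54

Since LHS ≠ RHS, this pair disproves the claim, and no lexicographically smaller pair (p ≤ q, integers ≥ 3) does.

For instance (3, 8) is also a counterexample (LHS = 1331, RHS = 539), but it's lexicographically larger.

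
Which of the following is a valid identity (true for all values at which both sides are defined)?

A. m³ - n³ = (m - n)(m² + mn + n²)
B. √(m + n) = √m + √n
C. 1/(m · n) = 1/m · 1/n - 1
A

A: holds — e.g. at (1, 4), both sides equal -63.
B: fails at (4, 6) — LHS = √(10) ≈ 3.162, RHS = 2 + √(6) ≈ 4.449.
C: fails at (1, 5) — LHS = 1/5, RHS = -4/5.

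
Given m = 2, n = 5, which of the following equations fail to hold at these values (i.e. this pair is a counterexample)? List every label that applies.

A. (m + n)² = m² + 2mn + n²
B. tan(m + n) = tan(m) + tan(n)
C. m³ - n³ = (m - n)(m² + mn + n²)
Evaluating each claim at the given values:
A. LHS = 49, RHS = 49 → holds here (LHS = RHS)
B. LHS = tan(7) ≈ 0.8714, RHS = tan(5) + tan(2) ≈ -5.566 → fails here (LHS ≠ RHS)
C. LHS = -117, RHS = -117 → holds here (LHS = RHS)

Answer: B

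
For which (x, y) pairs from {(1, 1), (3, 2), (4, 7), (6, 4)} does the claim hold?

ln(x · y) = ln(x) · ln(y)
(1, 1)

Testing each pair:
(1, 1): LHS = 0, RHS = 0 → holds
(3, 2): LHS = ln(6) ≈ 1.792, RHS = ln(2)·ln(3) ≈ 0.7615 → fails
(4, 7): LHS = ln(28) ≈ 3.332, RHS = ln(4)·ln(7) ≈ 2.698 → fails
(6, 4): LHS = ln(24) ≈ 3.178, RHS = ln(4)·ln(6) ≈ 2.484 → fails

1 of 4 pairs satisfies the claim.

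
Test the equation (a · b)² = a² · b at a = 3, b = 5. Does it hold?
Substituting a = 3, b = 5:

LHS = (3 · 5)² = 225
RHS = 3² · 5 = 45

LHS ≠ RHS, so the equation does not hold at this point.

Answer: Fails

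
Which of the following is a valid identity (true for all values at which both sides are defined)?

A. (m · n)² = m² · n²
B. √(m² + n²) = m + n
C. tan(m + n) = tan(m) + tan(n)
A

A: holds — e.g. at (5, 8), both sides equal 1600.
B: fails at (3, 5) — LHS = √(34) ≈ 5.831, RHS = 8.
C: fails at (4, 4) — LHS = tan(8) ≈ -6.8, RHS = 2·tan(4) ≈ 2.316.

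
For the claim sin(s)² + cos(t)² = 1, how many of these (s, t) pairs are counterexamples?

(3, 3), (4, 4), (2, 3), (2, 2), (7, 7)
1

Testing each pair:
(3, 3): LHS = sin(3)² + cos(3)² = 1, RHS = 1 → satisfies claim
(4, 4): LHS = cos(4)² + sin(4)² = 1, RHS = 1 → satisfies claim
(2, 3): LHS = sin(2)² + cos(3)² ≈ 1.807, RHS = 1 → counterexample
(2, 2): LHS = cos(2)² + sin(2)² = 1, RHS = 1 → satisfies claim
(7, 7): LHS = sin(7)² + cos(7)² = 1, RHS = 1 → satisfies claim

That makes 1 counterexample.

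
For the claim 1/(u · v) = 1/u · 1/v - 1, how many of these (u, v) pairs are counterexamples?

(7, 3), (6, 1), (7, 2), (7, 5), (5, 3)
Testing each pair:
(7, 3): LHS = 1/21, RHS = -20/21 → counterexample
(6, 1): LHS = 1/6, RHS = -5/6 → counterexample
(7, 2): LHS = 1/14, RHS = -13/14 → counterexample
(7, 5): LHS = 1/35, RHS = -34/35 → counterexample
(5, 3): LHS = 1/15, RHS = -14/15 → counterexample

That makes 5 counterexamples.

Answer: 5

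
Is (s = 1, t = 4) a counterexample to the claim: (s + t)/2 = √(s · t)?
Substituting s = 1, t = 4:
LHS = (1 + 4)/2 = 5/2
RHS = √(1 · 4) = 2

Since LHS ≠ RHS, this pair disproves the claim.

Answer: Yes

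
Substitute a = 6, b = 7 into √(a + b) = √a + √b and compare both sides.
LHS = √(6 + 7) = √(13) ≈ 3.606
RHS = √6 + √7 = √(6) + √(7) ≈ 5.095

LHS ≠ RHS (they differ by about 1.49), so the equation does not hold here.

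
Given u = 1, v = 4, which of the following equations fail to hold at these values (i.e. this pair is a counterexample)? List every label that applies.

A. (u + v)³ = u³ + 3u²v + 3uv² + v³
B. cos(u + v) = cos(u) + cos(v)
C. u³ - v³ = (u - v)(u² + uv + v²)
Evaluating each claim at the given values:
A. LHS = 125, RHS = 125 → holds here (LHS = RHS)
B. LHS = cos(5) ≈ 0.2837, RHS = cos(4) + cos(1) ≈ -0.1133 → fails here (LHS ≠ RHS)
C. LHS = -63, RHS = -63 → holds here (LHS = RHS)

Answer: B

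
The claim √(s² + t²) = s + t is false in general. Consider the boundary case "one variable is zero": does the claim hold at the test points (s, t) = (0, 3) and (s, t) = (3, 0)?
Yes, holds at both test points

At (0, 3): LHS = 3, RHS = 3 → equal
At (3, 0): LHS = 3, RHS = 3 → equal

So the claim does hold at both of these boundary points, even though it is not an identity.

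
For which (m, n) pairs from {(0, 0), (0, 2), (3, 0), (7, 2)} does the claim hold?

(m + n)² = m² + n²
Testing each pair:
(0, 0): LHS = 0, RHS = 0 → holds
(0, 2): LHS = 4, RHS = 4 → holds
(3, 0): LHS = 9, RHS = 9 → holds
(7, 2): LHS = 81, RHS = 53 → fails

3 of 4 pairs satisfy the claim.

Answer: (0, 0), (0, 2), (3, 0)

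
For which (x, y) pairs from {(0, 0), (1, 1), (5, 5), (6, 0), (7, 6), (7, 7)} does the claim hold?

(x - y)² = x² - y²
Testing each pair:
(0, 0): LHS = 0, RHS = 0 → holds
(1, 1): LHS = 0, RHS = 0 → holds
(5, 5): LHS = 0, RHS = 0 → holds
(6, 0): LHS = 36, RHS = 36 → holds
(7, 6): LHS = 1, RHS = 13 → fails
(7, 7): LHS = 0, RHS = 0 → holds

5 of 6 pairs satisfy the claim.

Answer: (0, 0), (1, 1), (5, 5), (6, 0), (7, 7)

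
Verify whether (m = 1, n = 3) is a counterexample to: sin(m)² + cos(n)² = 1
Yes

Substituting m = 1, n = 3:
LHS = sin(1)² + cos(3)² ≈ 1.688
RHS = 1

Since LHS ≠ RHS, this pair disproves the claim.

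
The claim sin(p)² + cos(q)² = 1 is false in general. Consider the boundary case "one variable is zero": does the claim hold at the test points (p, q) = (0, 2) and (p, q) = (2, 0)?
At (0, 2): LHS = cos(2)² ≈ 0.1732 ≠ RHS = 1
At (2, 0): LHS = sin(2)² + 1 ≈ 1.827 ≠ RHS = 1

Answer: No, fails at both test points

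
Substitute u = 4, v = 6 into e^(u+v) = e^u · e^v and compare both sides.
LHS = e^(4+6) = e^10 ≈ 22026.5
RHS = e^4 · e^6 = e^10 ≈ 22026.5

LHS = RHS: the two sides agree.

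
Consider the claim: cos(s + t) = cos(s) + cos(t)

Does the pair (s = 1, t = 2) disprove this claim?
Substituting s = 1, t = 2:
LHS = cos(1 + 2) = cos(3) ≈ -0.99
RHS = cos(1) + cos(2) ≈ 0.1242

Since LHS ≠ RHS, this pair disproves the claim.

Answer: Yes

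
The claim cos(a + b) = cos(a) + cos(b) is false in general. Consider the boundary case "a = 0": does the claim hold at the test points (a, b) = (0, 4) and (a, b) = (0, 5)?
No, fails at both test points

At (0, 4): LHS = cos(4) ≈ -0.6536 ≠ RHS = cos(4) + 1 ≈ 0.3464
At (0, 5): LHS = cos(5) ≈ 0.2837 ≠ RHS = cos(5) + 1 ≈ 1.284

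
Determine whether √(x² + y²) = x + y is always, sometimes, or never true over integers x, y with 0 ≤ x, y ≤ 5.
It holds at (x, y) = (4, 0) (both sides equal 4), but fails at (x, y) = (3, 5) (LHS = √(34) ≈ 5.831, RHS = 8).

Answer: Sometimes true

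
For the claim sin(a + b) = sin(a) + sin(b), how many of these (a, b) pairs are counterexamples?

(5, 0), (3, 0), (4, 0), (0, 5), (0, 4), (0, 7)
Testing each pair:
(5, 0): LHS = sin(5) ≈ -0.9589, RHS = sin(5) ≈ -0.9589 → satisfies claim
(3, 0): LHS = sin(3) ≈ 0.1411, RHS = sin(3) ≈ 0.1411 → satisfies claim
(4, 0): LHS = sin(4) ≈ -0.7568, RHS = sin(4) ≈ -0.7568 → satisfies claim
(0, 5): LHS = sin(5) ≈ -0.9589, RHS = sin(5) ≈ -0.9589 → satisfies claim
(0, 4): LHS = sin(4) ≈ -0.7568, RHS = sin(4) ≈ -0.7568 → satisfies claim
(0, 7): LHS = sin(7) ≈ 0.657, RHS = sin(7) ≈ 0.657 → satisfies claim

That makes 0 counterexamples.

Answer: 0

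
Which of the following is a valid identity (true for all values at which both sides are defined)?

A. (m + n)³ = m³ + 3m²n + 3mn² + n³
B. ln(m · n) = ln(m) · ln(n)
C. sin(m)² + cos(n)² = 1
A

A: holds — e.g. at (3, 4), both sides equal 343.
B: fails at (3, 7) — LHS = ln(21) ≈ 3.045, RHS = ln(3)·ln(7) ≈ 2.138.
C: fails at (2, 4) — LHS = cos(4)² + sin(2)² ≈ 1.254, RHS = 1.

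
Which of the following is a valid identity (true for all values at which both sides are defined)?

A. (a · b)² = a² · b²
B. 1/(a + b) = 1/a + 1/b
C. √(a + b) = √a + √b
A

A: holds — e.g. at (3, 5), both sides equal 225.
B: fails at (2, 2) — LHS = 1/4, RHS = 1.
C: fails at (1, 5) — LHS = √(6) ≈ 2.449, RHS = 1 + √(5) ≈ 3.236.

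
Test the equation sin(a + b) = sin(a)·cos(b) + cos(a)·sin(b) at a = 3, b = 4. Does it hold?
Substituting a = 3, b = 4:

LHS = sin(3 + 4) = sin(7) ≈ 0.657
RHS = sin(3)·cos(4) + cos(3)·sin(4) = sin(3)·cos(4) + sin(4)·cos(3) ≈ 0.657

LHS = RHS, so the equation holds at this point.

Answer: Holds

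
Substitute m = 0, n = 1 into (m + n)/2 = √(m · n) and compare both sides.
LHS = (0 + 1)/2 = 1/2
RHS = √(0 · 1) = 0

LHS ≠ RHS, so the equation does not hold here.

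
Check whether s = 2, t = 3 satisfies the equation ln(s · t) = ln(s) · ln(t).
Substituting s = 2, t = 3:

LHS = ln(2 · 3) = ln(6) ≈ 1.792
RHS = ln(2) · ln(3) ≈ 0.7615

LHS ≠ RHS, so the equation does not hold at this point.

Answer: Fails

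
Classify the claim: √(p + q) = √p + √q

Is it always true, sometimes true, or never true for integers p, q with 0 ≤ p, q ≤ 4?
Sometimes true

It holds at (p, q) = (3, 0) (both sides equal √(3) ≈ 1.732), but fails at (p, q) = (3, 2) (LHS = √(5) ≈ 2.236, RHS = √(2) + √(3) ≈ 3.146).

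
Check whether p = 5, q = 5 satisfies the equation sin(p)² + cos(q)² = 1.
Holds

Substituting p = 5, q = 5:

LHS = sin(5)² + cos(5)² = 1
RHS = 1

LHS = RHS, so the equation holds at this point.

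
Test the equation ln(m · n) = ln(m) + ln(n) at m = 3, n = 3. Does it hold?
Substituting m = 3, n = 3:

LHS = ln(3 · 3) = ln(9) ≈ 2.197
RHS = ln(3) + ln(3) = 2·ln(3) ≈ 2.197

LHS = RHS, so the equation holds at this point.

Answer: Holds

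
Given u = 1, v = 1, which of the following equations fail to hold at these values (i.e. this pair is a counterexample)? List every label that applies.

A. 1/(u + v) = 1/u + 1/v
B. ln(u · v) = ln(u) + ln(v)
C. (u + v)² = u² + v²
Evaluating each claim at the given values:
A. LHS = 1/2, RHS = 2 → fails here (LHS ≠ RHS)
B. LHS = 0, RHS = 0 → holds here (LHS = RHS)
C. LHS = 4, RHS = 2 → fails here (LHS ≠ RHS)

Answer: A, C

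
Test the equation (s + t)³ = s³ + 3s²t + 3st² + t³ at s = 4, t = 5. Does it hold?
Substituting s = 4, t = 5:

LHS = (4 + 5)³ = 729
RHS = 4³ + 3·4²·5 + 3·4·5² + 5³ = 729

LHS = RHS, so the equation holds at this point.

Answer: Holds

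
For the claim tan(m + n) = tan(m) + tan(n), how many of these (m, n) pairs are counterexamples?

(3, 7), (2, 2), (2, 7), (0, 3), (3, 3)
Testing each pair:
(3, 7): LHS = tan(10) ≈ 0.6484, RHS = tan(3) + tan(7) ≈ 0.7289 → counterexample
(2, 2): LHS = tan(4) ≈ 1.158, RHS = 2·tan(2) ≈ -4.37 → counterexample
(2, 7): LHS = tan(9) ≈ -0.4523, RHS = tan(2) + tan(7) ≈ -1.314 → counterexample
(0, 3): LHS = tan(3) ≈ -0.1425, RHS = tan(3) ≈ -0.1425 → satisfies claim
(3, 3): LHS = tan(6) ≈ -0.291, RHS = 2·tan(3) ≈ -0.2851 → counterexample

That makes 4 counterexamples.

Answer: 4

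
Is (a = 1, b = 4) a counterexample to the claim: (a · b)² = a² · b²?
No

Substituting a = 1, b = 4:
LHS = (1 · 4)² = 16
RHS = 1² · 4² = 16

The sides agree, so this pair does not disprove the claim.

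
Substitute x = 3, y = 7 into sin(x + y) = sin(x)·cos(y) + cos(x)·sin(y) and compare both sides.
LHS = sin(3 + 7) = sin(10) ≈ -0.544
RHS = sin(3)·cos(7) + cos(3)·sin(7) = sin(7)·cos(3) + sin(3)·cos(7) ≈ -0.544

LHS = RHS: the two sides agree.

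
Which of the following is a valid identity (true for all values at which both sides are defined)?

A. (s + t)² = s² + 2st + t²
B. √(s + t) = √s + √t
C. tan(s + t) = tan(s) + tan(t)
A: holds — e.g. at (1, 4), both sides equal 25.
B: fails at (1, 2) — LHS = √(3) ≈ 1.732, RHS = 1 + √(2) ≈ 2.414.
C: fails at (2, 4) — LHS = tan(6) ≈ -0.291, RHS = tan(2) + tan(4) ≈ -1.027.

Answer: A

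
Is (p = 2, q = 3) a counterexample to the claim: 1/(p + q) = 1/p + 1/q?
Yes

Substituting p = 2, q = 3:
LHS = 1/(2 + 3) = 1/5
RHS = 1/2 + 1/3 = 5/6

Since LHS ≠ RHS, this pair disproves the claim.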